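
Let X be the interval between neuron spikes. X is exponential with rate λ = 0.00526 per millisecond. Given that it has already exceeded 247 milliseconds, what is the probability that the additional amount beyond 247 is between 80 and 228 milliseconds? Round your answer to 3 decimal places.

0.355

Memoryless: the residual past 247 is again Exp(λ).
P(80 < residual < 228) = e^(−λ·80) − e^(−λ·228) = 0.65652 − 0.30141 ≈ 0.355.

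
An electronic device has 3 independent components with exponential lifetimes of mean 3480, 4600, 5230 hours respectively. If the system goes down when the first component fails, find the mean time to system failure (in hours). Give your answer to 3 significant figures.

The first failure time is exponential with rate Σλ_i = 1/3480 + 1/4600 + 1/5230 = 0.000695952 per hour.
E[min] = 1/Σλ = 1/0.000695952 = 1436.88 hours.

1440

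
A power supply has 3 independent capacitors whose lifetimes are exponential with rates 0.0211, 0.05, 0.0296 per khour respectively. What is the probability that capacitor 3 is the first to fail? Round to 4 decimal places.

The time to first failure is exponential with rate Σλ = 0.0211 + 0.05 + 0.0296 = 0.1007.
P(capacitor 3 first) = λ_3/Σλ = 0.0296/0.1007 ≈ 0.2939.

0.2939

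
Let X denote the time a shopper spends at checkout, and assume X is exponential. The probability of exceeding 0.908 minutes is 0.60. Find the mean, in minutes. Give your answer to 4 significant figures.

e^(−λ·0.908) = 0.60 ⇒ λ = −ln(0.60)/0.908 = 0.562583.
Mean = 1/λ = 1.77751 minutes.

1.778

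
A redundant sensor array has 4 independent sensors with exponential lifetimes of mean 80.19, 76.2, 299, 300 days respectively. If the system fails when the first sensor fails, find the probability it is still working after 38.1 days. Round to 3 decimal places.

0.292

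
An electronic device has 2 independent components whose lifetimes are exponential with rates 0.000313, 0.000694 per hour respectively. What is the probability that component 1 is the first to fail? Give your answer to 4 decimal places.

0.3108

The time to first failure is exponential with rate Σλ = 0.000313 + 0.000694 = 0.001007.
P(component 1 first) = λ_1/Σλ = 0.000313/0.001007 ≈ 0.3108.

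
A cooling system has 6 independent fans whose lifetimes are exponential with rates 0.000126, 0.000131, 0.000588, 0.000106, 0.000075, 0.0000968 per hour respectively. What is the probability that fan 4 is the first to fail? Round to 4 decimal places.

0.0944

The time to first failure is exponential with rate Σλ = 0.000126 + 0.000131 + 0.000588 + 0.000106 + 0.000075 + 0.0000968 = 0.0011228.
P(fan 4 first) = λ_4/Σλ = 0.000106/0.0011228 ≈ 0.0944.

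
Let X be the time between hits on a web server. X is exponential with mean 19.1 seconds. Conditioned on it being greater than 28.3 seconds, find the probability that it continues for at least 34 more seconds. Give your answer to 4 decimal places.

0.1686

The rate is λ = 1/19.1 = 0.052356 per second.
P(X > s+t | X > s) = e^(−λ(s+t))/e^(−λs) = e^(−λt), independent of s = 28.3.
P(X > 34) = e^(−1.7801) ≈ 0.1686.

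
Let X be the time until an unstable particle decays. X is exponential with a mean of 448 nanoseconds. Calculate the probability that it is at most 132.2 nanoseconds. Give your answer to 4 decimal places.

0.2555

The rate is λ = 1/448 = 0.00223214 per nanosecond.
P(X ≤ 132.2) = 1 − e^(−λ·132.2) = 1 − e^(−0.29509) ≈ 0.2555.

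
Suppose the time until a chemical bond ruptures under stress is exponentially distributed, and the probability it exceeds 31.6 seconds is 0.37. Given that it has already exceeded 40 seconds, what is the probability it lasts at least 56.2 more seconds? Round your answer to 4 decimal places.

From e^(−λ·31.6) = 0.37, λ = −ln(0.37)/31.6 = 0.0314637.
Memoryless: P(X > 40+56.2 | X > 40) = P(X > 56.2) = e^(−0.0314637·56.2) ≈ 0.1706.

0.1706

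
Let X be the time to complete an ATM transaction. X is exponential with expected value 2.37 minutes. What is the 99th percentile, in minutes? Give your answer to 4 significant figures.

10.91

The rate is λ = 1/2.37 = 0.421941 per minute.
Set 1 − e^(−λt) = 0.99, so t = −ln(0.01)/λ = 4.6052/0.421941 ≈ 10.9143 minutes.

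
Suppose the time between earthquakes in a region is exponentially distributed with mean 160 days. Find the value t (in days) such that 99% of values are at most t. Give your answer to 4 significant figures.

The rate is λ = 1/160 = 0.00625 per day.
Set 1 − e^(−λt) = 0.99, so t = −ln(0.01)/λ = 4.6052/0.00625 ≈ 736.827 days.

736.8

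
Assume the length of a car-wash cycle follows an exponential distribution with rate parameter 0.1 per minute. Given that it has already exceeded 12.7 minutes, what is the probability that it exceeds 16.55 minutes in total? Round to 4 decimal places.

0.6805

The exponential is memoryless, so the remaining time is again Exp(λ): the condition X > 12.7 is irrelevant.
P(X > 3.85) = e^(−0.385) ≈ 0.6805.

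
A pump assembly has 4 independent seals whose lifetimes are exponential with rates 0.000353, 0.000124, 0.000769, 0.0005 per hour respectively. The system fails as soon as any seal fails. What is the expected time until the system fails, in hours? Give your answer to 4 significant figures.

The time to first failure is exponential with rate Σλ = 0.000353 + 0.000124 + 0.000769 + 0.0005 = 0.001746.
E[min] = 1/Σλ = 1/0.001746 = 572.738 hours.

572.7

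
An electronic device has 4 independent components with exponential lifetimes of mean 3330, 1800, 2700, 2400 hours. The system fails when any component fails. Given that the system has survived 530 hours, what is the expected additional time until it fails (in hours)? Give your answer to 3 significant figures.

609

First-failure rate Σλ = 1/3330 + 1/1800 + 1/2700 + 1/2400 = 0.00164289.
By memorylessness the expected residual is 1/Σλ = 608.682 hours, regardless of the 530 already elapsed.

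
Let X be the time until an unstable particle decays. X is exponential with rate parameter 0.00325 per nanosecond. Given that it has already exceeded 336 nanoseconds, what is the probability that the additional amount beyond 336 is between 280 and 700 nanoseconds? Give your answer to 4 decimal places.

Memoryless: the residual past 336 is again Exp(λ).
P(280 < residual < 700) = e^(−λ·280) − e^(−λ·700) = 0.40252 − 0.10280 ≈ 0.2997.

0.2997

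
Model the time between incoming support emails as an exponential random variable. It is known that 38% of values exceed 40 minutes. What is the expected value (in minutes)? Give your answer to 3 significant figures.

41.3

e^(−λ·40) = 0.38 ⇒ λ = −ln(0.38)/40 = 0.0241896.
Mean = 1/λ = 41.3401 minutes.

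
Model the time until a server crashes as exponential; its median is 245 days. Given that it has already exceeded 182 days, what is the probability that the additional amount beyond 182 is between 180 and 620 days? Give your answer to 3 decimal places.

0.428

For an exponential, median = ln(2)/λ, so λ = ln 2 / 245 = 0.00282917 per day.
Memoryless: the residual past 182 is again Exp(λ).
P(180 < residual < 620) = e^(−λ·180) − e^(−λ·620) = 0.60095 − 0.17307 ≈ 0.428.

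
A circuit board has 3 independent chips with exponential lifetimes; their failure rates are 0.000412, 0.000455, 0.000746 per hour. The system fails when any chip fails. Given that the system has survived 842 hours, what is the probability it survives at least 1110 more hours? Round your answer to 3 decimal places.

Time to first failure ~ Exp(Σλ) with Σλ = 0.001613.
By memorylessness, P(T > 842+1110 | T > 842) = P(T > 1110) = e^(−0.001613·1110) ≈ 0.167.

0.167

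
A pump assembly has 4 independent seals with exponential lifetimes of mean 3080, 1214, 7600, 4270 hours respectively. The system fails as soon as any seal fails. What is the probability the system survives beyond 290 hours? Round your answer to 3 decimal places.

The first failure time is exponential with rate Σλ_i = 1/3080 + 1/1214 + 1/7600 + 1/4270 = 0.00151417 per hour.
P(min > 290) = e^(−0.00151417·290) = e^(−0.43911) ≈ 0.645.

0.645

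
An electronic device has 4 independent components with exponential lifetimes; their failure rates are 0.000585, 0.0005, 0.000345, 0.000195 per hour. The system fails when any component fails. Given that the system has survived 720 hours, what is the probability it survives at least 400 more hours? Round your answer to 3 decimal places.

Time to first failure ~ Exp(Σλ) with Σλ = 0.001625.
By memorylessness, P(T > 720+400 | T > 720) = P(T > 400) = e^(−0.001625·400) ≈ 0.522.

0.522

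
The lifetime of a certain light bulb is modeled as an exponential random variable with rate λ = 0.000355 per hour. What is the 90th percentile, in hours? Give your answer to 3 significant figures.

6490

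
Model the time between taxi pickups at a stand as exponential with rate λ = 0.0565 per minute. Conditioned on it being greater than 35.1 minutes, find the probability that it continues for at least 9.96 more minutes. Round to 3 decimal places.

The exponential is memoryless, so the remaining time is again Exp(λ): the condition X > 35.1 is irrelevant.
P(X > 9.96) = e^(−0.56274) ≈ 0.570.

0.570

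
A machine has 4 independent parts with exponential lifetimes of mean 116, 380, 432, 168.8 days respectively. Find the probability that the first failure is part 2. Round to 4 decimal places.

0.1350

Rates: λ_i = 1/mean_i → 0.00862069, 0.00263158, 0.00231481, 0.00592417; Σλ = 0.0194913.
P(part 2 first) = λ_2/Σλ = 0.00263158/0.0194913 ≈ 0.1350.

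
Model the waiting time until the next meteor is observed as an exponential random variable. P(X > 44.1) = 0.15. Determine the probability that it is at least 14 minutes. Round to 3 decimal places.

0.548

e^(−λ·44.1) = 0.15 ⇒ λ = −ln(0.15)/44.1 = 0.0430186.
P(X > 14) = e^(−0.0430186·14) = e^(−0.60226) ≈ 0.548.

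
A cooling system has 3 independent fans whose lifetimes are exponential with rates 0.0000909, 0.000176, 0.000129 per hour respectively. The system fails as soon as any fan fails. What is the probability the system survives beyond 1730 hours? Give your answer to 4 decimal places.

0.5041

The time to first failure is exponential with rate Σλ = 0.0000909 + 0.000176 + 0.000129 = 0.0003959.
P(min > 1730) = e^(−0.0003959·1730) = e^(−0.68491) ≈ 0.5041.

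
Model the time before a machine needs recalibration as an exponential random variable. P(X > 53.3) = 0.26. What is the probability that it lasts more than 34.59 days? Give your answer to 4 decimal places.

0.4172

e^(−λ·53.3) = 0.26 ⇒ λ = −ln(0.26)/53.3 = 0.0252734.
P(X > 34.59) = e^(−0.0252734·34.59) = e^(−0.87421) ≈ 0.4172.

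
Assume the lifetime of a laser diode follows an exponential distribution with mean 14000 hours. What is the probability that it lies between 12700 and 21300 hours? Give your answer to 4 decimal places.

The rate is λ = 1/14000 = 0.0000714286 per hour.
P(12700 < X < 21300) = e^(−λ·12700) − e^(−λ·21300) = 0.40368 − 0.21840 ≈ 0.1853.

0.1853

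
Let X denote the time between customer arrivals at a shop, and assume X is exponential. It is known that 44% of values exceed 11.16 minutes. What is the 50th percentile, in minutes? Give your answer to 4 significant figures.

e^(−λ·11.16) = 0.44 ⇒ λ = −ln(0.44)/11.16 = 0.0735646.
50th percentile: 1 − e^(−λt) = 0.5, t = −ln(0.5)/λ = 9.4223 minutes.

9.422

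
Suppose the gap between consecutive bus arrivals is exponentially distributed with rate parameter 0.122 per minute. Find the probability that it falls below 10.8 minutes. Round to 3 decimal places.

0.732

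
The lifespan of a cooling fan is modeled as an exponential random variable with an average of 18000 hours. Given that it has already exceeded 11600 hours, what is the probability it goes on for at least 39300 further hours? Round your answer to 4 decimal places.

The rate is λ = 1/18000 = 0.0000555556 per hour.
By the memoryless property, P(X > 11600+39300 | X > 11600) = P(X > 39300).
P(X > 39300) = e^(−2.1833) ≈ 0.1127.

0.1127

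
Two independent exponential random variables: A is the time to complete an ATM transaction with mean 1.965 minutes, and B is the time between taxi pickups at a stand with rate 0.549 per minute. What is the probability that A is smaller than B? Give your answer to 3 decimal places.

0.481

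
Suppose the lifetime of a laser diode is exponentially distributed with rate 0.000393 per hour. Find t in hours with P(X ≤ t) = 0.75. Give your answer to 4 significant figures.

3527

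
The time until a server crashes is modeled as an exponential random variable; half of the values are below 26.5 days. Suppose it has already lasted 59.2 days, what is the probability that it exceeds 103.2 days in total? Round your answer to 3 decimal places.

0.316

For an exponential, median = ln(2)/λ, so λ = ln 2 / 26.5 = 0.0261565 per day.
The exponential is memoryless, so the remaining time is again Exp(λ): the condition X > 59.2 is irrelevant.
P(X > 44) = e^(−1.1509) ≈ 0.316.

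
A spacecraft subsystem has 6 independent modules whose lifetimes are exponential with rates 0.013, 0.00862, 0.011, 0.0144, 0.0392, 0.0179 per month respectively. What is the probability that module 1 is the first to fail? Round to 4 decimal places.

The time to first failure is exponential with rate Σλ = 0.013 + 0.00862 + 0.011 + 0.0144 + 0.0392 + 0.0179 = 0.10412.
P(module 1 first) = λ_1/Σλ = 0.013/0.10412 ≈ 0.1249.

0.1249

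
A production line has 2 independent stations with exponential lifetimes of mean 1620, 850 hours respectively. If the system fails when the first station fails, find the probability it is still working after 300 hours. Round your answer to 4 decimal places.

0.5838

The first failure time is exponential with rate Σλ_i = 1/1620 + 1/850 = 0.00179375 per hour.
P(min > 300) = e^(−0.00179375·300) = e^(−0.53813) ≈ 0.5838.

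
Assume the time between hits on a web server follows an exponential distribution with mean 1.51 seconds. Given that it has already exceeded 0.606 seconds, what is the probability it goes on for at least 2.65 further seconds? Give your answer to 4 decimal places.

The rate is λ = 1/1.51 = 0.662252 per second.
The exponential is memoryless, so the remaining time is again Exp(λ): the condition X > 0.606 is irrelevant.
P(X > 2.65) = e^(−1.755) ≈ 0.1729.

0.1729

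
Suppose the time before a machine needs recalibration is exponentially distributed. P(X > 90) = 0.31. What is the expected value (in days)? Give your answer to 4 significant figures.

e^(−λ·90) = 0.31 ⇒ λ = −ln(0.31)/90 = 0.0130131.
Mean = 1/λ = 76.8454 days.

76.85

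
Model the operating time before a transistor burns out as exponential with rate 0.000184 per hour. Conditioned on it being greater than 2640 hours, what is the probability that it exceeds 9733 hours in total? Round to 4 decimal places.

By the memoryless property, P(X > 2640+7093 | X > 2640) = P(X > 7093).
P(X > 7093) = e^(−1.3051) ≈ 0.2711.

0.2711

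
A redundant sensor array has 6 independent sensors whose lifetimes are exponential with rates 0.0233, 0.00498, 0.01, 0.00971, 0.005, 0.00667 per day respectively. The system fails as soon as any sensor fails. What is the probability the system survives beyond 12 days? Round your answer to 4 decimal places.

0.4887

The time to first failure is exponential with rate Σλ = 0.0233 + 0.00498 + 0.01 + 0.00971 + 0.005 + 0.00667 = 0.05966.
P(min > 12) = e^(−0.05966·12) = e^(−0.71592) ≈ 0.4887.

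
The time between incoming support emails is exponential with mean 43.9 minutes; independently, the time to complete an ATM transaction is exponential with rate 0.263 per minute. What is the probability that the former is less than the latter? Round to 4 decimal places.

λ_1 = 1/43.9 = 0.022779, λ_2 = 0.263.
For independent exponentials, P(the former < the latter) = λ_1/(λ_1+λ_2) = 0.022779/0.285779 ≈ 0.0797.

0.0797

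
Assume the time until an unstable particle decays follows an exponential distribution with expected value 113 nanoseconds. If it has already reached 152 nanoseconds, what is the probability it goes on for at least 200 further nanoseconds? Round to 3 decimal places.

0.170

The rate is λ = 1/113 = 0.00884956 per nanosecond.
By the memoryless property, P(X > 152+200 | X > 152) = P(X > 200).
P(X > 200) = e^(−1.7699) ≈ 0.170.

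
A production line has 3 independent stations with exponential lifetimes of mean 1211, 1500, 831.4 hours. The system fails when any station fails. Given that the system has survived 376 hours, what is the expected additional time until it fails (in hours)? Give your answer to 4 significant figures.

371.0

First-failure rate Σλ = 1/1211 + 1/1500 + 1/831.4 = 0.00269522.
By memorylessness the expected residual is 1/Σλ = 371.027 hours, regardless of the 376 already elapsed.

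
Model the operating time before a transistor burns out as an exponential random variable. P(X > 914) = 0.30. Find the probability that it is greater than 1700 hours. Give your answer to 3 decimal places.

0.107

e^(−λ·914) = 0.30 ⇒ λ = −ln(0.30)/914 = 0.00131726.
P(X > 1700) = e^(−0.00131726·1700) = e^(−2.2393) ≈ 0.107.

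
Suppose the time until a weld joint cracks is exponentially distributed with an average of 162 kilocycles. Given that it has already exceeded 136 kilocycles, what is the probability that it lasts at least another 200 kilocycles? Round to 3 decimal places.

0.291

The rate is λ = 1/162 = 0.00617284 per kilocycle.
The exponential is memoryless, so the remaining time is again Exp(λ): the condition X > 136 is irrelevant.
P(X > 200) = e^(−1.2346) ≈ 0.291.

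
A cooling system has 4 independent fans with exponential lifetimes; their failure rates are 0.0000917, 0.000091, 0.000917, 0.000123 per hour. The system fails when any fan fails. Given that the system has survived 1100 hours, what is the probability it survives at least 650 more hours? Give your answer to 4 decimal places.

Time to first failure ~ Exp(Σλ) with Σλ = 0.0012227.
By memorylessness, P(T > 1100+650 | T > 1100) = P(T > 650) = e^(−0.0012227·650) ≈ 0.4517.

0.4517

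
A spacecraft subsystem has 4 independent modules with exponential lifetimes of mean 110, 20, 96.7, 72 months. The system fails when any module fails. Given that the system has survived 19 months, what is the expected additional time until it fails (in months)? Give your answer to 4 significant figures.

First-failure rate Σλ = 1/110 + 1/20 + 1/96.7 + 1/72 = 0.0833211.
By memorylessness the expected residual is 1/Σλ = 12.0018 months, regardless of the 19 already elapsed.

12.00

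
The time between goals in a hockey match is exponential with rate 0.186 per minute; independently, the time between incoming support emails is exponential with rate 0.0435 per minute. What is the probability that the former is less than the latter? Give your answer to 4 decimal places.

0.8105

λ_1 = 0.186, λ_2 = 0.0435.
For independent exponentials, P(the former < the latter) = λ_1/(λ_1+λ_2) = 0.186/0.2295 ≈ 0.8105.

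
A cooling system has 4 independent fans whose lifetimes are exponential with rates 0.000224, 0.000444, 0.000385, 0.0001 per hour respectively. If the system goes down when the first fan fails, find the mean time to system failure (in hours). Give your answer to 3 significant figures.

867

The time to first failure is exponential with rate Σλ = 0.000224 + 0.000444 + 0.000385 + 0.0001 = 0.001153.
E[min] = 1/Σλ = 1/0.001153 = 867.303 hours.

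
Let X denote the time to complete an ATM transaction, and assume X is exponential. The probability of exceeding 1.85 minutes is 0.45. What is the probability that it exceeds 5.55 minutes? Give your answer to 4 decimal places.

0.0911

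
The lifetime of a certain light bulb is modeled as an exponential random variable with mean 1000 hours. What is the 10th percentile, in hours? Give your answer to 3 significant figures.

105

The rate is λ = 1/1000 = 0.001 per hour.
Set 1 − e^(−λt) = 0.1, so t = −ln(0.9)/λ = 0.10536/0.001 ≈ 105.361 hours.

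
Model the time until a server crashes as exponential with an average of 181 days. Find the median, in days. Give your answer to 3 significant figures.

The rate is λ = 1/181 = 0.00552486 per day.
Set 1 − e^(−λt) = 0.5, so t = −ln(0.5)/λ = 0.69315/0.00552486 ≈ 125.46 days.

125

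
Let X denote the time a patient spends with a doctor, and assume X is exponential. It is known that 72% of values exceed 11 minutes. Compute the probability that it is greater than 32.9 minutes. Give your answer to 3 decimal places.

e^(−λ·11) = 0.72 ⇒ λ = −ln(0.72)/11 = 0.029864.
P(X > 32.9) = e^(−0.029864·32.9) = e^(−0.98253) ≈ 0.374.

0.374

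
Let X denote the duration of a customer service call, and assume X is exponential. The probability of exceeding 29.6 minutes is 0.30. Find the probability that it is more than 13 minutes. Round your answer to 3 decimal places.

e^(−λ·29.6) = 0.30 ⇒ λ = −ln(0.30)/29.6 = 0.0406748.
P(X > 13) = e^(−0.0406748·13) = e^(−0.52877) ≈ 0.589.

0.589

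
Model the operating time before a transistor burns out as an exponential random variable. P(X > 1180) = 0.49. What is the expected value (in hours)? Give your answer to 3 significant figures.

1650

e^(−λ·1180) = 0.49 ⇒ λ = −ln(0.49)/1180 = 0.000604534.
Mean = 1/λ = 1654.17 hours.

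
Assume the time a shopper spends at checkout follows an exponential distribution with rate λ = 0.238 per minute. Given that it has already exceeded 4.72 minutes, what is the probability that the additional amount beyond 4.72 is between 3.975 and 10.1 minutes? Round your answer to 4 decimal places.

0.2979

Memoryless: the residual past 4.72 is again Exp(λ).
P(3.975 < residual < 10.1) = e^(−λ·3.975) − e^(−λ·10.1) = 0.38827 − 0.09037 ≈ 0.2979.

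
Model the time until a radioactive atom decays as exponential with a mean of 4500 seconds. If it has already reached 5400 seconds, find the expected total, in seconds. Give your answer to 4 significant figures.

The rate is λ = 1/4500 = 0.000222222 per second.
By memorylessness, E[X | X > 5400] = 5400 + 1/λ = 5400 + 4500 = 9900 seconds.

9900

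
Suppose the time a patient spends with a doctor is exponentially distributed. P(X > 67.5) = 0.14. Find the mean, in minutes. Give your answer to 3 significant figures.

e^(−λ·67.5) = 0.14 ⇒ λ = −ln(0.14)/67.5 = 0.0291276.
Mean = 1/λ = 34.3317 minutes.

34.3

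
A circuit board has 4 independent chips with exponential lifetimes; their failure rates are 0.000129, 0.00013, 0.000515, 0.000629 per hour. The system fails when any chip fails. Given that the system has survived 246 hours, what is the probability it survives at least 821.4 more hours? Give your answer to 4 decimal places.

0.3159

Time to first failure ~ Exp(Σλ) with Σλ = 0.001403.
By memorylessness, P(T > 246+821.4 | T > 246) = P(T > 821.4) = e^(−0.001403·821.4) ≈ 0.3159.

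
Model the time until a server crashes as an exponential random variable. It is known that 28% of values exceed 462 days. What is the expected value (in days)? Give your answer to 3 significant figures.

363

e^(−λ·462) = 0.28 ⇒ λ = −ln(0.28)/462 = 0.00275534.
Mean = 1/λ = 362.932 days.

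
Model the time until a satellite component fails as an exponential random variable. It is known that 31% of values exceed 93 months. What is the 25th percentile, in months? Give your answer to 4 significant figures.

22.84

e^(−λ·93) = 0.31 ⇒ λ = −ln(0.31)/93 = 0.0125934.
25th percentile: 1 − e^(−λt) = 0.25, t = −ln(0.75)/λ = 22.8439 months.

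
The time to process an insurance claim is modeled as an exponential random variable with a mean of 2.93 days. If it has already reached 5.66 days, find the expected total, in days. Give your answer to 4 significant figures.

The rate is λ = 1/2.93 = 0.341297 per day.
By memorylessness, E[X | X > 5.66] = 5.66 + 1/λ = 5.66 + 2.93 = 8.59 days.

8.590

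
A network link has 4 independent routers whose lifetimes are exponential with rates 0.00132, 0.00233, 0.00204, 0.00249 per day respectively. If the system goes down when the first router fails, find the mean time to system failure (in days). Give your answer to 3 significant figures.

The time to first failure is exponential with rate Σλ = 0.00132 + 0.00233 + 0.00204 + 0.00249 = 0.00818.
E[min] = 1/Σλ = 1/0.00818 = 122.249 days.

122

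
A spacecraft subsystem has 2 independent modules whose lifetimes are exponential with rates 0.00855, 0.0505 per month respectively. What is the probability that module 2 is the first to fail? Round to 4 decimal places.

0.8552

The time to first failure is exponential with rate Σλ = 0.00855 + 0.0505 = 0.05905.
P(module 2 first) = λ_2/Σλ = 0.0505/0.05905 ≈ 0.8552.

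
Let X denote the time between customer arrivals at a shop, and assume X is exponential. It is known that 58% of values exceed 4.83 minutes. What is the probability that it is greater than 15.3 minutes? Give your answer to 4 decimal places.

0.1781

e^(−λ·4.83) = 0.58 ⇒ λ = −ln(0.58)/4.83 = 0.11278.
P(X > 15.3) = e^(−0.11278·15.3) = e^(−1.7255) ≈ 0.1781.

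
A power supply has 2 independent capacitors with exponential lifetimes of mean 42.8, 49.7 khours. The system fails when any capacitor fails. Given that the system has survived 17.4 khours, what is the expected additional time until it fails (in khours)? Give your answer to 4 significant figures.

First-failure rate Σλ = 1/42.8 + 1/49.7 = 0.0434852.
By memorylessness the expected residual is 1/Σλ = 22.9963 khours, regardless of the 17.4 already elapsed.

23.00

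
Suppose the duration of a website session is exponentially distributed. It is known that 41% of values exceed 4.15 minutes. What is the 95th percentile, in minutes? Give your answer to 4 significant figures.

13.94

e^(−λ·4.15) = 0.41 ⇒ λ = −ln(0.41)/4.15 = 0.214843.
95th percentile: 1 − e^(−λt) = 0.95, t = −ln(0.05)/λ = 13.9438 minutes.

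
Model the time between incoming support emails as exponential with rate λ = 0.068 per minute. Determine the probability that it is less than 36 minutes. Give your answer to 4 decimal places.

P(X ≤ 36) = 1 − e^(−λ·36) = 1 − e^(−2.448) ≈ 0.9135.

0.9135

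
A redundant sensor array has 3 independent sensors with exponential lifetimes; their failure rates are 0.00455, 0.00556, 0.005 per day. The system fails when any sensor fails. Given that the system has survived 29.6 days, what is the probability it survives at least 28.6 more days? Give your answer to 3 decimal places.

0.649

Time to first failure ~ Exp(Σλ) with Σλ = 0.01511.
By memorylessness, P(T > 29.6+28.6 | T > 29.6) = P(T > 28.6) = e^(−0.01511·28.6) ≈ 0.649.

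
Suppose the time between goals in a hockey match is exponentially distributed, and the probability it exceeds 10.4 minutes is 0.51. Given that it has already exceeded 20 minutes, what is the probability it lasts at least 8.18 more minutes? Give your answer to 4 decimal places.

From e^(−λ·10.4) = 0.51, λ = −ln(0.51)/10.4 = 0.0647447.
Memoryless: P(X > 20+8.18 | X > 20) = P(X > 8.18) = e^(−0.0647447·8.18) ≈ 0.5888.

0.5888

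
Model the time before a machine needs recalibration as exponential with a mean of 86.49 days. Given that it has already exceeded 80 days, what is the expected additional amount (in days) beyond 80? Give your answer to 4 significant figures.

86.49

The rate is λ = 1/86.49 = 0.011562 per day.
By memorylessness, the remaining amount past any threshold is again Exp(λ) with mean 1/λ = 86.49 days.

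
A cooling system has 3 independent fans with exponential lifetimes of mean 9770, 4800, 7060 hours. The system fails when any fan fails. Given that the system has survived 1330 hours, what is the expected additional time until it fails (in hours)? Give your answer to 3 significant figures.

2210

First-failure rate Σλ = 1/9770 + 1/4800 + 1/7060 = 0.000452331.
By memorylessness the expected residual is 1/Σλ = 2210.77 hours, regardless of the 1330 already elapsed.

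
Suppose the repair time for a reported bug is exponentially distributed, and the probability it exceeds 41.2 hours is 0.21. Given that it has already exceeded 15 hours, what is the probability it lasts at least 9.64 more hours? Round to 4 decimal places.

0.6941

From e^(−λ·41.2) = 0.21, λ = −ln(0.21)/41.2 = 0.0378798.
Memoryless: P(X > 15+9.64 | X > 15) = P(X > 9.64) = e^(−0.0378798·9.64) ≈ 0.6941.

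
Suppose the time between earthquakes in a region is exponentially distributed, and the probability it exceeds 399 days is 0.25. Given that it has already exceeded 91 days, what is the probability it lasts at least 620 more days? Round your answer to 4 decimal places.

From e^(−λ·399) = 0.25, λ = −ln(0.25)/399 = 0.00347442.
Memoryless: P(X > 91+620 | X > 91) = P(X > 620) = e^(−0.00347442·620) ≈ 0.1160.

0.1160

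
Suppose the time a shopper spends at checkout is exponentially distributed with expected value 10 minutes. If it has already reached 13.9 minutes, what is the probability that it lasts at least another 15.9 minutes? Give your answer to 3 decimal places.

0.204

The rate is λ = 1/10 = 0.1 per minute.
P(X > s+t | X > s) = e^(−λ(s+t))/e^(−λs) = e^(−λt), independent of s = 13.9.
P(X > 15.9) = e^(−1.59) ≈ 0.204.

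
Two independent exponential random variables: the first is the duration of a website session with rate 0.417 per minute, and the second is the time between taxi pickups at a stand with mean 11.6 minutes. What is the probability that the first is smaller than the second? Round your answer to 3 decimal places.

λ_1 = 0.417, λ_2 = 1/11.6 = 0.0862069.
For independent exponentials, P(the first < the second) = λ_1/(λ_1+λ_2) = 0.417/0.503207 ≈ 0.829.

0.829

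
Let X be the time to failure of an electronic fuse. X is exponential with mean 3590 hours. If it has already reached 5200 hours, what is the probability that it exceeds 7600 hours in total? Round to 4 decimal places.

0.5125

The rate is λ = 1/3590 = 0.000278552 per hour.
P(X > s+t | X > s) = e^(−λ(s+t))/e^(−λs) = e^(−λt), independent of s = 5200.
P(X > 2400) = e^(−0.66852) ≈ 0.5125.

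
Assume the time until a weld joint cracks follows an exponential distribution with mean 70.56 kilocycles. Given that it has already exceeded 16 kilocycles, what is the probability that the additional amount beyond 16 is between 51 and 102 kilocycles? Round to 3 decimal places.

The rate is λ = 1/70.56 = 0.0141723 per kilocycle.
Memoryless: the residual past 16 is again Exp(λ).
P(51 < residual < 102) = e^(−λ·51) − e^(−λ·102) = 0.48540 − 0.23561 ≈ 0.250.

0.250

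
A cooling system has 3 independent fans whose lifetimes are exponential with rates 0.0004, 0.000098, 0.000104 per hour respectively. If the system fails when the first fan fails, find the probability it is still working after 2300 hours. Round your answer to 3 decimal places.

The time to first failure is exponential with rate Σλ = 0.0004 + 0.000098 + 0.000104 = 0.000602.
P(min > 2300) = e^(−0.000602·2300) = e^(−1.3846) ≈ 0.250.

0.250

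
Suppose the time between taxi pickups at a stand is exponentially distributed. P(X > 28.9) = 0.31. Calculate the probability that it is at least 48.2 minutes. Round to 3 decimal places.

e^(−λ·28.9) = 0.31 ⇒ λ = −ln(0.31)/28.9 = 0.0405254.
P(X > 48.2) = e^(−0.0405254·48.2) = e^(−1.9533) ≈ 0.142.

0.142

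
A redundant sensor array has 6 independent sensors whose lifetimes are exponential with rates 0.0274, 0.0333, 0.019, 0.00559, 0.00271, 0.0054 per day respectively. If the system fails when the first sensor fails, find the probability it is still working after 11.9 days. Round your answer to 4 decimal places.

The time to first failure is exponential with rate Σλ = 0.0274 + 0.0333 + 0.019 + 0.00559 + 0.00271 + 0.0054 = 0.0934.
P(min > 11.9) = e^(−0.0934·11.9) = e^(−1.1115) ≈ 0.3291.

0.3291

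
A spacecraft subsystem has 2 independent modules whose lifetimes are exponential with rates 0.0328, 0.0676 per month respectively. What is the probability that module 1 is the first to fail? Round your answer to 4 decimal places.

The time to first failure is exponential with rate Σλ = 0.0328 + 0.0676 = 0.1004.
P(module 1 first) = λ_1/Σλ = 0.0328/0.1004 ≈ 0.3267.

0.3267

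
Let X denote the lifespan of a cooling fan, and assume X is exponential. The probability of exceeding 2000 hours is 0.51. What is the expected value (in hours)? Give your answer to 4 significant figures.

2970

e^(−λ·2000) = 0.51 ⇒ λ = −ln(0.51)/2000 = 0.000336672.
Mean = 1/λ = 2970.25 hours.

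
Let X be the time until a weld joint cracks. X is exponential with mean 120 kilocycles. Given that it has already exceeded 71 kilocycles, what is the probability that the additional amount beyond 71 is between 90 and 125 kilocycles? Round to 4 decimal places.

0.1195

The rate is λ = 1/120 = 0.00833333 per kilocycle.
Memoryless: the residual past 71 is again Exp(λ).
P(90 < residual < 125) = e^(−λ·90) − e^(−λ·125) = 0.47237 − 0.35287 ≈ 0.1195.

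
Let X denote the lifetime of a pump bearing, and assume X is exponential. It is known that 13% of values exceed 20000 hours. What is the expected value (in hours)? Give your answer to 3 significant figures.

9800

e^(−λ·20000) = 0.13 ⇒ λ = −ln(0.13)/20000 = 0.000102011.
Mean = 1/λ = 9802.86 hours.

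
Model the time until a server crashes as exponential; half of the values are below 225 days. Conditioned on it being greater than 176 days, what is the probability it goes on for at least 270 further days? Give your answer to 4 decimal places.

For an exponential, median = ln(2)/λ, so λ = ln 2 / 225 = 0.00308065 per day.
The exponential is memoryless, so the remaining time is again Exp(λ): the condition X > 176 is irrelevant.
P(X > 270) = e^(−0.83178) ≈ 0.4353.

0.4353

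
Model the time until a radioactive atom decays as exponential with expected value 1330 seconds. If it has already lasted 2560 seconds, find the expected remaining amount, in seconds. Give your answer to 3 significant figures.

1330

The rate is λ = 1/1330 = 0.00075188 per second.
By memorylessness, the remaining amount past any threshold is again Exp(λ) with mean 1/λ = 1330 seconds.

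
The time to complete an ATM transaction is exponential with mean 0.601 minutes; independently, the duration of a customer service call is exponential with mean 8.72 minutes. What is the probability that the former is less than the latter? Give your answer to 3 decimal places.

λ_1 = 1/0.601 = 1.66389, λ_2 = 1/8.72 = 0.114679.
For independent exponentials, P(the former < the latter) = λ_1/(λ_1+λ_2) = 1.66389/1.77857 ≈ 0.936.

0.936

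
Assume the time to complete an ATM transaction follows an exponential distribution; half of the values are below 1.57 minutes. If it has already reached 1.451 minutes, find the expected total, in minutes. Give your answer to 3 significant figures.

3.72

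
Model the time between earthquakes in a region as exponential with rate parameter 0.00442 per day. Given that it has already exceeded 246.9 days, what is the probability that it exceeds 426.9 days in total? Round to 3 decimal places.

0.451

By the memoryless property, P(X > 246.9+180 | X > 246.9) = P(X > 180).
P(X > 180) = e^(−0.7956) ≈ 0.451.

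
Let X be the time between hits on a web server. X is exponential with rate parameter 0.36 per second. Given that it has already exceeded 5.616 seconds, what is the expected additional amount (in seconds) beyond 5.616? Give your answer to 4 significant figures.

By memorylessness, the remaining amount past any threshold is again Exp(λ) with mean 1/λ = 2.77778 seconds.

2.778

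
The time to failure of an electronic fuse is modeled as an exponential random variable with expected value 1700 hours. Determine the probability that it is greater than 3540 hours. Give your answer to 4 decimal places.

0.1246

The rate is λ = 1/1700 = 0.000588235 per hour.
P(X > 3540) = e^(−λ·3540) = e^(−2.0824) ≈ 0.1246.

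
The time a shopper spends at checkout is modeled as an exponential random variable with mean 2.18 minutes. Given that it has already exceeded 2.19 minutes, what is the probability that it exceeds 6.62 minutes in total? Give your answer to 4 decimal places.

The rate is λ = 1/2.18 = 0.458716 per minute.
The exponential is memoryless, so the remaining time is again Exp(λ): the condition X > 2.19 is irrelevant.
P(X > 4.43) = e^(−2.0321) ≈ 0.1311.

0.1311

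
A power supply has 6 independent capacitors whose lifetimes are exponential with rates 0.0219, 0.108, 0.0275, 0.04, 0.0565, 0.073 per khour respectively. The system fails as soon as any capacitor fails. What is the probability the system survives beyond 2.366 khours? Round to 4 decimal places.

The time to first failure is exponential with rate Σλ = 0.0219 + 0.108 + 0.0275 + 0.04 + 0.0565 + 0.073 = 0.3269.
P(min > 2.366) = e^(−0.3269·2.366) = e^(−0.77345) ≈ 0.4614.

0.4614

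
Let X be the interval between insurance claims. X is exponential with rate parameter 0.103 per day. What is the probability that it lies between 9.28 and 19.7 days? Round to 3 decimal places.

0.253

P(9.28 < X < 19.7) = e^(−λ·9.28) − e^(−λ·19.7) = 0.38449 − 0.13145 ≈ 0.253.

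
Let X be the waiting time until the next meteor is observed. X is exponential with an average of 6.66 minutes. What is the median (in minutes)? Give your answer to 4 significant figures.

The rate is λ = 1/6.66 = 0.15015 per minute.
Set 1 − e^(−λt) = 0.5, so t = −ln(0.5)/λ = 0.69315/0.15015 ≈ 4.61636 minutes.

4.616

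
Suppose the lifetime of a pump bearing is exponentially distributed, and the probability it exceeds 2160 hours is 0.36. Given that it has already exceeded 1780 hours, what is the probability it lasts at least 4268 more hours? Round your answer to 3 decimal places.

From e^(−λ·2160) = 0.36, λ = −ln(0.36)/2160 = 0.000472987.
Memoryless: P(X > 1780+4268 | X > 1780) = P(X > 4268) = e^(−0.000472987·4268) ≈ 0.133.

0.133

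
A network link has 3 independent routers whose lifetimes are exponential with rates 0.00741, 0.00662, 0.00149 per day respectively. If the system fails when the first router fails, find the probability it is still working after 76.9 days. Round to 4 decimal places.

The time to first failure is exponential with rate Σλ = 0.00741 + 0.00662 + 0.00149 = 0.01552.
P(min > 76.9) = e^(−0.01552·76.9) = e^(−1.1935) ≈ 0.3032.

0.3032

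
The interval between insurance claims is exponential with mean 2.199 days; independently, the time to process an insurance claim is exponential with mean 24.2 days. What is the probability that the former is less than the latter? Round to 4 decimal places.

0.9167

λ_1 = 1/2.199 = 0.454752, λ_2 = 1/24.2 = 0.0413223.
For independent exponentials, P(the former < the latter) = λ_1/(λ_1+λ_2) = 0.454752/0.496074 ≈ 0.9167.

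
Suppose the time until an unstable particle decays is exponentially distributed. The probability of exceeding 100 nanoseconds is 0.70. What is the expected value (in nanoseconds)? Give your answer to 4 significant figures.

280.4

e^(−λ·100) = 0.70 ⇒ λ = −ln(0.70)/100 = 0.00356675.
Mean = 1/λ = 280.367 nanoseconds.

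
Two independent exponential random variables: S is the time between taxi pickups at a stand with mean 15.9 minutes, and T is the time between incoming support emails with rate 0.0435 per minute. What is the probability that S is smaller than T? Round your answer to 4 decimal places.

0.5911

λ_1 = 1/15.9 = 0.0628931, λ_2 = 0.0435.
For independent exponentials, P(S < T) = λ_1/(λ_1+λ_2) = 0.0628931/0.106393 ≈ 0.5911.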